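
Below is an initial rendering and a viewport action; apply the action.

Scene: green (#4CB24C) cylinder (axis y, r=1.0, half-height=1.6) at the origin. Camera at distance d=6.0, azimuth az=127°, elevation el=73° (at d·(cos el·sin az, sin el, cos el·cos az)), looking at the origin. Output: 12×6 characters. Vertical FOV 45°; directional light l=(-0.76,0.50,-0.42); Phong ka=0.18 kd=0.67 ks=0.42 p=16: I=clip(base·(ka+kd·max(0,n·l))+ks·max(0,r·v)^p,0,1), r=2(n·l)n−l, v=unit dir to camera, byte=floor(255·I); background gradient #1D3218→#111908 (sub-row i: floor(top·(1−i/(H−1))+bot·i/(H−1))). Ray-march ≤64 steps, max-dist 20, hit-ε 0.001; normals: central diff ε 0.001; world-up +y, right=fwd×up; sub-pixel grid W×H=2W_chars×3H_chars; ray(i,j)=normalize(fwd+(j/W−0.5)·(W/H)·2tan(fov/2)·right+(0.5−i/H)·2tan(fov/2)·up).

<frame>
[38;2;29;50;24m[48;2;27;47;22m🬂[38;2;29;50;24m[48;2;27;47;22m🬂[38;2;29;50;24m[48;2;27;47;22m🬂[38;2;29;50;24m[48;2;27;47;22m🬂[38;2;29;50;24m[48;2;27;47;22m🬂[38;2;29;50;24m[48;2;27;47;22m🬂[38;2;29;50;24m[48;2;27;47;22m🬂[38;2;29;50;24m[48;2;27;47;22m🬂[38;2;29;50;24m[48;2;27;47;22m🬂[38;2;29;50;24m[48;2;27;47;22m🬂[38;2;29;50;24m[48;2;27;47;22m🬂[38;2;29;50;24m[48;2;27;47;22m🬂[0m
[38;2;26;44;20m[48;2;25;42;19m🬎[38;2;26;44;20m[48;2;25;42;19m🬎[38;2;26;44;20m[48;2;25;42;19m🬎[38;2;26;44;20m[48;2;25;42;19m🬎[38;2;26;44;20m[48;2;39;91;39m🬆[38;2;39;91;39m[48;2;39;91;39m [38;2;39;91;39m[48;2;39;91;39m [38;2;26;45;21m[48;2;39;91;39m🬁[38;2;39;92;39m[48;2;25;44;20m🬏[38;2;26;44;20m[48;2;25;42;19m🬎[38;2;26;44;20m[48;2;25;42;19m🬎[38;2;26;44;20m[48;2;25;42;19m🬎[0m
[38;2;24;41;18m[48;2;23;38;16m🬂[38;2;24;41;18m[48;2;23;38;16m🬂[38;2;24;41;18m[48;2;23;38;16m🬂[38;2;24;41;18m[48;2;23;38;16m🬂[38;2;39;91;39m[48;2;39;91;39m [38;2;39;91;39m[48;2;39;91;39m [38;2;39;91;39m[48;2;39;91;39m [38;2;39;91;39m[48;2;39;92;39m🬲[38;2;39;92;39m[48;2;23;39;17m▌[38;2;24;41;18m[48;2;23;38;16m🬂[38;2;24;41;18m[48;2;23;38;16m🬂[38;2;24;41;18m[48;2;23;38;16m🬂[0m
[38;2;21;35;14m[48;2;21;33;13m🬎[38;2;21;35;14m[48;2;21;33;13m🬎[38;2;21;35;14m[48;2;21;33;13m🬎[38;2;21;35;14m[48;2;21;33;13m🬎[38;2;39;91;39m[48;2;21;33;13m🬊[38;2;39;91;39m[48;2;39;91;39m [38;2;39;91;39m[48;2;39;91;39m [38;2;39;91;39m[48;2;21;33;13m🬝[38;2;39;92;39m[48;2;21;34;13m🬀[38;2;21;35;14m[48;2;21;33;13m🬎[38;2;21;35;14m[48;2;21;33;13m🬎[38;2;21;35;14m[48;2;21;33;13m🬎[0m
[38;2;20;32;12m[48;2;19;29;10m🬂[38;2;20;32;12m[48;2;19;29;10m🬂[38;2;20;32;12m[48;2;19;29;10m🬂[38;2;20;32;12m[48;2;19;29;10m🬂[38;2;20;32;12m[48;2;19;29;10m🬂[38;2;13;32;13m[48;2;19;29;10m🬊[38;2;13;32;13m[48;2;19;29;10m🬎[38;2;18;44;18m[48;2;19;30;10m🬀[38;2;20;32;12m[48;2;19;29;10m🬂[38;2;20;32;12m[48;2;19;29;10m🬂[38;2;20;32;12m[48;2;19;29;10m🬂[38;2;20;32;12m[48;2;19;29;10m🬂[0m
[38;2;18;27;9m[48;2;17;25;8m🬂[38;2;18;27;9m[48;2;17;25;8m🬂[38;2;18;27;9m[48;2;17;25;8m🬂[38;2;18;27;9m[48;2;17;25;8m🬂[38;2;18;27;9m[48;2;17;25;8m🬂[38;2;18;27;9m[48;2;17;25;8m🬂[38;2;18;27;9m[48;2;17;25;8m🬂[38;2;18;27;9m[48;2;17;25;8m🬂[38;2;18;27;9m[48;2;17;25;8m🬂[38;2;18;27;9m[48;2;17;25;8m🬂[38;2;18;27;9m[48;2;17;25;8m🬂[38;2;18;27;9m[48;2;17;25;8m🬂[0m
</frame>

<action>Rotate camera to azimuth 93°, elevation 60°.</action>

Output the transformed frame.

<frame>
[38;2;29;50;24m[48;2;27;47;22m🬂[38;2;29;50;24m[48;2;27;47;22m🬂[38;2;29;50;24m[48;2;27;47;22m🬂[38;2;29;50;24m[48;2;27;47;22m🬂[38;2;29;50;24m[48;2;27;47;22m🬂[38;2;29;50;24m[48;2;27;47;22m🬂[38;2;53;106;53m[48;2;28;48;23m🬏[38;2;29;50;24m[48;2;27;47;22m🬂[38;2;29;50;24m[48;2;27;47;22m🬂[38;2;29;50;24m[48;2;27;47;22m🬂[38;2;29;50;24m[48;2;27;47;22m🬂[38;2;29;50;24m[48;2;27;47;22m🬂[0m
[38;2;26;44;20m[48;2;25;42;19m🬎[38;2;26;44;20m[48;2;25;42;19m🬎[38;2;26;44;20m[48;2;25;42;19m🬎[38;2;26;44;20m[48;2;25;42;19m🬎[38;2;26;45;21m[48;2;41;93;41m🬀[38;2;46;99;46m[48;2;43;96;43m🬉[38;2;56;108;56m[48;2;50;103;50m🬉[38;2;70;122;70m[48;2;61;113;61m🬉[38;2;73;125;73m[48;2;25;44;20m🬓[38;2;26;44;20m[48;2;25;42;19m🬎[38;2;26;44;20m[48;2;25;42;19m🬎[38;2;26;44;20m[48;2;25;42;19m🬎[0m
[38;2;24;41;18m[48;2;23;38;16m🬂[38;2;24;41;18m[48;2;23;38;16m🬂[38;2;24;41;18m[48;2;23;38;16m🬂[38;2;24;41;18m[48;2;23;38;16m🬂[38;2;40;92;40m[48;2;13;32;13m🬬[38;2;43;95;43m[48;2;41;93;41m🬉[38;2;48;101;48m[48;2;44;97;44m🬉[38;2;56;108;56m[48;2;50;102;50m🬊[38;2;62;114;62m[48;2;21;37;16m🬄[38;2;24;41;18m[48;2;23;38;16m🬂[38;2;24;41;18m[48;2;23;38;16m🬂[38;2;24;41;18m[48;2;23;38;16m🬂[0m
[38;2;21;35;14m[48;2;21;33;13m🬎[38;2;21;35;14m[48;2;21;33;13m🬎[38;2;21;35;14m[48;2;21;33;13m🬎[38;2;21;35;14m[48;2;21;33;13m🬎[38;2;21;34;14m[48;2;13;32;13m▌[38;2;41;93;41m[48;2;14;34;14m🬁[38;2;42;95;42m[48;2;13;32;13m🬂[38;2;22;52;22m[48;2;13;32;13m🬀[38;2;21;35;14m[48;2;21;33;13m🬎[38;2;21;35;14m[48;2;21;33;13m🬎[38;2;21;35;14m[48;2;21;33;13m🬎[38;2;21;35;14m[48;2;21;33;13m🬎[0m
[38;2;20;32;12m[48;2;19;29;10m🬂[38;2;20;32;12m[48;2;19;29;10m🬂[38;2;20;32;12m[48;2;19;29;10m🬂[38;2;20;32;12m[48;2;19;29;10m🬂[38;2;20;32;12m[48;2;19;29;10m🬂[38;2;13;32;13m[48;2;19;29;10m🬬[38;2;13;32;13m[48;2;13;32;13m [38;2;13;32;13m[48;2;19;30;10m🬄[38;2;20;32;12m[48;2;19;29;10m🬂[38;2;20;32;12m[48;2;19;29;10m🬂[38;2;20;32;12m[48;2;19;29;10m🬂[38;2;20;32;12m[48;2;19;29;10m🬂[0m
[38;2;18;27;9m[48;2;17;25;8m🬂[38;2;18;27;9m[48;2;17;25;8m🬂[38;2;18;27;9m[48;2;17;25;8m🬂[38;2;18;27;9m[48;2;17;25;8m🬂[38;2;18;27;9m[48;2;17;25;8m🬂[38;2;18;27;9m[48;2;17;25;8m🬂[38;2;18;27;9m[48;2;17;25;8m🬂[38;2;18;27;9m[48;2;17;25;8m🬂[38;2;18;27;9m[48;2;17;25;8m🬂[38;2;18;27;9m[48;2;17;25;8m🬂[38;2;18;27;9m[48;2;17;25;8m🬂[38;2;18;27;9m[48;2;17;25;8m🬂[0m
</frame>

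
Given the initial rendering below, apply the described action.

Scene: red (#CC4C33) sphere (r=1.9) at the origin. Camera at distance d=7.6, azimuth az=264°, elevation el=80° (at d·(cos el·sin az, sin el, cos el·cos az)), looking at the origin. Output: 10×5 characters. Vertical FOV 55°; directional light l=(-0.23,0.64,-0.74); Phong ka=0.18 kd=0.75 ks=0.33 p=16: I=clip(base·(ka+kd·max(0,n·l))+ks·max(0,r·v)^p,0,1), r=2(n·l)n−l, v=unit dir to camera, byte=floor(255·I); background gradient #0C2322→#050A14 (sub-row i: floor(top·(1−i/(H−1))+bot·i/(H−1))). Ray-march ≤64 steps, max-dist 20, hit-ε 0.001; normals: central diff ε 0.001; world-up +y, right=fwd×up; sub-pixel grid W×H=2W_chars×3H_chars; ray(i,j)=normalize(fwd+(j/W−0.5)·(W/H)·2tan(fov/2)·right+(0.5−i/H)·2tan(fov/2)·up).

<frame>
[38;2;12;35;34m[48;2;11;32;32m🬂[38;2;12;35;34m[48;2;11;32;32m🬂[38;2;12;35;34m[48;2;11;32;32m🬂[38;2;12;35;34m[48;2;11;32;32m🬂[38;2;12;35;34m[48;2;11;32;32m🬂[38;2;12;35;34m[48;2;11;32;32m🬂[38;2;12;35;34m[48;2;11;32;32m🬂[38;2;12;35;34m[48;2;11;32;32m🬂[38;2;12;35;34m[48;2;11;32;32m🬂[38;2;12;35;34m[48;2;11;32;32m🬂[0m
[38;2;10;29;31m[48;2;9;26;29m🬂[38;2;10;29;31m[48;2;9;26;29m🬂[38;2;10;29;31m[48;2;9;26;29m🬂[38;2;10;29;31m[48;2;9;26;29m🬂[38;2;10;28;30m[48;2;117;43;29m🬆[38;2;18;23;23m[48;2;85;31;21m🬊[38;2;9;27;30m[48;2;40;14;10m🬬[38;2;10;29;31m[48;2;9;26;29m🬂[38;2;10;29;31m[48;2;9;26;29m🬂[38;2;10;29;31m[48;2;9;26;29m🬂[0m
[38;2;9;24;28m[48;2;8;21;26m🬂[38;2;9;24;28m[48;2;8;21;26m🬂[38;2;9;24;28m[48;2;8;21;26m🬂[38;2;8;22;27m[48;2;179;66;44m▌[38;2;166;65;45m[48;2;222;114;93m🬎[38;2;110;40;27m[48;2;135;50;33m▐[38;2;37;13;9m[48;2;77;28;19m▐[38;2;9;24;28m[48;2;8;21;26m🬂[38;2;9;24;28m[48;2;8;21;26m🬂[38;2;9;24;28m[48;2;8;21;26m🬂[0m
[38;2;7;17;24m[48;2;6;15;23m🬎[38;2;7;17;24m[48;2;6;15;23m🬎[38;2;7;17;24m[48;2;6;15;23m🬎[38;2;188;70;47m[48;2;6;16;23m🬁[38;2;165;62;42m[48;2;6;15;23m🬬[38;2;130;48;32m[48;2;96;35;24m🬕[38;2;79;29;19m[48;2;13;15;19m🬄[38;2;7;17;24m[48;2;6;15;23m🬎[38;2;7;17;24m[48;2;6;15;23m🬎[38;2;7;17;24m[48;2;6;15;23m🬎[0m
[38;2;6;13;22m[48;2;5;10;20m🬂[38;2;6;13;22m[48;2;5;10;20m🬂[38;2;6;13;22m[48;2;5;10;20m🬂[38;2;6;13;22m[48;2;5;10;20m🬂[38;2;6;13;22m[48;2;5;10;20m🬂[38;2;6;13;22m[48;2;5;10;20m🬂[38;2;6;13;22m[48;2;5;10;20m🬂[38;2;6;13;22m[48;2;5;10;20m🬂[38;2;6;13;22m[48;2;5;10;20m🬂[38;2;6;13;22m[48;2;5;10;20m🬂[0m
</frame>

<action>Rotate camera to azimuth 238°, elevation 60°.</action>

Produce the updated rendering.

<frame>
[38;2;12;35;34m[48;2;11;32;32m🬂[38;2;12;35;34m[48;2;11;32;32m🬂[38;2;12;35;34m[48;2;11;32;32m🬂[38;2;12;35;34m[48;2;11;32;32m🬂[38;2;12;35;34m[48;2;11;32;32m🬂[38;2;12;35;34m[48;2;11;32;32m🬂[38;2;12;35;34m[48;2;11;32;32m🬂[38;2;12;35;34m[48;2;11;32;32m🬂[38;2;12;35;34m[48;2;11;32;32m🬂[38;2;12;35;34m[48;2;11;32;32m🬂[0m
[38;2;10;29;31m[48;2;9;26;29m🬂[38;2;10;29;31m[48;2;9;26;29m🬂[38;2;10;29;31m[48;2;9;26;29m🬂[38;2;10;29;31m[48;2;9;26;29m🬂[38;2;10;28;30m[48;2;123;45;30m🬆[38;2;23;25;24m[48;2;106;39;26m🬊[38;2;71;26;17m[48;2;9;27;30m🬏[38;2;10;29;31m[48;2;9;26;29m🬂[38;2;10;29;31m[48;2;9;26;29m🬂[38;2;10;29;31m[48;2;9;26;29m🬂[0m
[38;2;9;24;28m[48;2;8;21;26m🬂[38;2;9;24;28m[48;2;8;21;26m🬂[38;2;9;24;28m[48;2;8;21;26m🬂[38;2;8;22;27m[48;2;175;65;43m▌[38;2;182;72;50m[48;2;255;156;134m🬝[38;2;143;53;35m[48;2;170;66;46m🬨[38;2;68;25;17m[48;2;113;41;28m▐[38;2;9;24;28m[48;2;8;21;26m🬂[38;2;9;24;28m[48;2;8;21;26m🬂[38;2;9;24;28m[48;2;8;21;26m🬂[0m
[38;2;7;17;24m[48;2;6;15;23m🬎[38;2;7;17;24m[48;2;6;15;23m🬎[38;2;7;17;24m[48;2;6;15;23m🬎[38;2;181;67;45m[48;2;6;16;23m🬁[38;2;172;65;44m[48;2;6;15;23m🬬[38;2;154;57;38m[48;2;115;42;28m🬎[38;2;99;36;24m[48;2;6;15;23m🬆[38;2;7;17;24m[48;2;6;15;23m🬎[38;2;7;17;24m[48;2;6;15;23m🬎[38;2;7;17;24m[48;2;6;15;23m🬎[0m
[38;2;6;13;22m[48;2;5;10;20m🬂[38;2;6;13;22m[48;2;5;10;20m🬂[38;2;6;13;22m[48;2;5;10;20m🬂[38;2;6;13;22m[48;2;5;10;20m🬂[38;2;6;13;22m[48;2;5;10;20m🬂[38;2;6;13;22m[48;2;5;10;20m🬂[38;2;6;13;22m[48;2;5;10;20m🬂[38;2;6;13;22m[48;2;5;10;20m🬂[38;2;6;13;22m[48;2;5;10;20m🬂[38;2;6;13;22m[48;2;5;10;20m🬂[0m
</frame>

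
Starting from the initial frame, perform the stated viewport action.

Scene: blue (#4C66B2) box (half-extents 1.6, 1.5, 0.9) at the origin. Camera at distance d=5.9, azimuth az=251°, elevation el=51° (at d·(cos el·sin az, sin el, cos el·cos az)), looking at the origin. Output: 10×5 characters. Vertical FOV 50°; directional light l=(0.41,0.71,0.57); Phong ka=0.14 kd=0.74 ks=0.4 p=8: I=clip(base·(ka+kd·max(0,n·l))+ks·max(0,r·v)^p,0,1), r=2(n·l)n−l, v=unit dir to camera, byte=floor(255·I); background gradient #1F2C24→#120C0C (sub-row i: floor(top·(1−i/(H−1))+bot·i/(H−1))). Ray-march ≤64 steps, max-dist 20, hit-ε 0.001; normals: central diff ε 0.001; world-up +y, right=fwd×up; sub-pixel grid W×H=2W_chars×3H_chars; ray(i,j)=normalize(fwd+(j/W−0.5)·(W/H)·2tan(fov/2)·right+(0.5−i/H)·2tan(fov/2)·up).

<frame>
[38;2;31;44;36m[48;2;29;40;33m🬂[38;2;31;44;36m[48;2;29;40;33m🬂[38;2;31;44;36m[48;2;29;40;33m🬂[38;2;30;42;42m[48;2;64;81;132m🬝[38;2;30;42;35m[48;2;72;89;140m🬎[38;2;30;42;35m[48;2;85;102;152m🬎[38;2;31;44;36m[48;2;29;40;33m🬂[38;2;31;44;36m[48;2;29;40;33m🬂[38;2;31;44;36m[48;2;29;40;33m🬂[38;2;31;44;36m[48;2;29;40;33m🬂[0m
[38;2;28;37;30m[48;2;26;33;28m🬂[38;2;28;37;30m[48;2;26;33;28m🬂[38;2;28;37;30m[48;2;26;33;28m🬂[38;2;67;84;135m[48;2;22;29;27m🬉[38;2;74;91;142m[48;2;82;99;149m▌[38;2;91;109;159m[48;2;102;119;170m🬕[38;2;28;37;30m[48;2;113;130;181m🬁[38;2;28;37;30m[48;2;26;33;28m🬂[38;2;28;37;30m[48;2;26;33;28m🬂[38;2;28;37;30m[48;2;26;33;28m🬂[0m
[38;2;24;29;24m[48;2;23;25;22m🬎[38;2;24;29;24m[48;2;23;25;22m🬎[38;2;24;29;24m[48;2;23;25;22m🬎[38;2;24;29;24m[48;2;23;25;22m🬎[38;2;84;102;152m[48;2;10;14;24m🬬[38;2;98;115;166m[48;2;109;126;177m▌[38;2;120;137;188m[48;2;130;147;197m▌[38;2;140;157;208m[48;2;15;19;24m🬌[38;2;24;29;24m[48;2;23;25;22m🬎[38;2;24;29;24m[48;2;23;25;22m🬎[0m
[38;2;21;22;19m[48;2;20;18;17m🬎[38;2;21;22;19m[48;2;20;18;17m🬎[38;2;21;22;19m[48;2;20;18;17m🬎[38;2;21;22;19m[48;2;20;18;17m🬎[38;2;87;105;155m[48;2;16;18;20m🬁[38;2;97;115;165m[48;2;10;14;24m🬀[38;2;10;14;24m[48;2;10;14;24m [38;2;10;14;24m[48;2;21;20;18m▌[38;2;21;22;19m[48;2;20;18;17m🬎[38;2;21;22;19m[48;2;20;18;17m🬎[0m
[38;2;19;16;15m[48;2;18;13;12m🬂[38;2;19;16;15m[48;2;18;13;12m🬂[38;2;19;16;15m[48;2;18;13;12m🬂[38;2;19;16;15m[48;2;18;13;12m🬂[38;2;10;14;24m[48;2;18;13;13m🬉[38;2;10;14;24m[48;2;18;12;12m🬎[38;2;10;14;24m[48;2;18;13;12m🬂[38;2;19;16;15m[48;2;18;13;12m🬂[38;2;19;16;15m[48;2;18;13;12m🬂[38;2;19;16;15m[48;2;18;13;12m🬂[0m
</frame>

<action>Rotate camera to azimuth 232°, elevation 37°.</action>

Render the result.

<frame>
[38;2;31;44;36m[48;2;29;40;33m🬂[38;2;31;44;36m[48;2;29;40;33m🬂[38;2;31;44;36m[48;2;29;40;33m🬂[38;2;31;44;36m[48;2;29;40;33m🬂[38;2;30;41;34m[48;2;77;95;145m🬝[38;2;31;44;36m[48;2;29;40;33m🬂[38;2;31;44;36m[48;2;29;40;33m🬂[38;2;31;44;36m[48;2;29;40;33m🬂[38;2;31;44;36m[48;2;29;40;33m🬂[38;2;31;44;36m[48;2;29;40;33m🬂[0m
[38;2;28;37;30m[48;2;26;33;28m🬂[38;2;28;37;30m[48;2;26;33;28m🬂[38;2;28;37;30m[48;2;26;33;28m🬂[38;2;10;14;24m[48;2;75;92;143m🬱[38;2;10;14;24m[48;2;88;106;156m🬏[38;2;93;110;161m[48;2;107;124;175m🬆[38;2;28;37;30m[48;2;108;125;176m🬁[38;2;27;36;29m[48;2;113;130;181m🬊[38;2;27;34;29m[48;2;10;14;24m🬬[38;2;28;37;30m[48;2;26;33;28m🬂[0m
[38;2;24;29;24m[48;2;23;25;22m🬎[38;2;24;29;24m[48;2;23;25;22m🬎[38;2;24;29;24m[48;2;23;25;22m🬎[38;2;10;14;24m[48;2;23;25;22m🬬[38;2;10;14;24m[48;2;10;14;24m [38;2;119;136;187m[48;2;10;14;24m🬂[38;2;127;144;195m[48;2;10;14;24m🬂[38;2;10;14;24m[48;2;10;14;24m [38;2;24;29;24m[48;2;23;25;22m🬎[38;2;24;29;24m[48;2;23;25;22m🬎[0m
[38;2;21;22;19m[48;2;20;18;17m🬎[38;2;21;22;19m[48;2;20;18;17m🬎[38;2;21;22;19m[48;2;20;18;17m🬎[38;2;20;20;18m[48;2;10;14;24m🬺[38;2;10;14;24m[48;2;10;14;24m [38;2;10;14;24m[48;2;10;14;24m [38;2;10;14;24m[48;2;10;14;24m [38;2;10;14;24m[48;2;20;19;17m🬕[38;2;21;22;19m[48;2;20;18;17m🬎[38;2;21;22;19m[48;2;20;18;17m🬎[0m
[38;2;19;16;15m[48;2;18;13;12m🬂[38;2;19;16;15m[48;2;18;13;12m🬂[38;2;19;16;15m[48;2;18;13;12m🬂[38;2;19;16;15m[48;2;18;13;12m🬂[38;2;10;14;24m[48;2;18;13;13m🬁[38;2;10;14;24m[48;2;18;12;12m🬬[38;2;10;14;24m[48;2;18;12;12m🬆[38;2;19;16;15m[48;2;18;13;12m🬂[38;2;19;16;15m[48;2;18;13;12m🬂[38;2;19;16;15m[48;2;18;13;12m🬂[0m
</frame>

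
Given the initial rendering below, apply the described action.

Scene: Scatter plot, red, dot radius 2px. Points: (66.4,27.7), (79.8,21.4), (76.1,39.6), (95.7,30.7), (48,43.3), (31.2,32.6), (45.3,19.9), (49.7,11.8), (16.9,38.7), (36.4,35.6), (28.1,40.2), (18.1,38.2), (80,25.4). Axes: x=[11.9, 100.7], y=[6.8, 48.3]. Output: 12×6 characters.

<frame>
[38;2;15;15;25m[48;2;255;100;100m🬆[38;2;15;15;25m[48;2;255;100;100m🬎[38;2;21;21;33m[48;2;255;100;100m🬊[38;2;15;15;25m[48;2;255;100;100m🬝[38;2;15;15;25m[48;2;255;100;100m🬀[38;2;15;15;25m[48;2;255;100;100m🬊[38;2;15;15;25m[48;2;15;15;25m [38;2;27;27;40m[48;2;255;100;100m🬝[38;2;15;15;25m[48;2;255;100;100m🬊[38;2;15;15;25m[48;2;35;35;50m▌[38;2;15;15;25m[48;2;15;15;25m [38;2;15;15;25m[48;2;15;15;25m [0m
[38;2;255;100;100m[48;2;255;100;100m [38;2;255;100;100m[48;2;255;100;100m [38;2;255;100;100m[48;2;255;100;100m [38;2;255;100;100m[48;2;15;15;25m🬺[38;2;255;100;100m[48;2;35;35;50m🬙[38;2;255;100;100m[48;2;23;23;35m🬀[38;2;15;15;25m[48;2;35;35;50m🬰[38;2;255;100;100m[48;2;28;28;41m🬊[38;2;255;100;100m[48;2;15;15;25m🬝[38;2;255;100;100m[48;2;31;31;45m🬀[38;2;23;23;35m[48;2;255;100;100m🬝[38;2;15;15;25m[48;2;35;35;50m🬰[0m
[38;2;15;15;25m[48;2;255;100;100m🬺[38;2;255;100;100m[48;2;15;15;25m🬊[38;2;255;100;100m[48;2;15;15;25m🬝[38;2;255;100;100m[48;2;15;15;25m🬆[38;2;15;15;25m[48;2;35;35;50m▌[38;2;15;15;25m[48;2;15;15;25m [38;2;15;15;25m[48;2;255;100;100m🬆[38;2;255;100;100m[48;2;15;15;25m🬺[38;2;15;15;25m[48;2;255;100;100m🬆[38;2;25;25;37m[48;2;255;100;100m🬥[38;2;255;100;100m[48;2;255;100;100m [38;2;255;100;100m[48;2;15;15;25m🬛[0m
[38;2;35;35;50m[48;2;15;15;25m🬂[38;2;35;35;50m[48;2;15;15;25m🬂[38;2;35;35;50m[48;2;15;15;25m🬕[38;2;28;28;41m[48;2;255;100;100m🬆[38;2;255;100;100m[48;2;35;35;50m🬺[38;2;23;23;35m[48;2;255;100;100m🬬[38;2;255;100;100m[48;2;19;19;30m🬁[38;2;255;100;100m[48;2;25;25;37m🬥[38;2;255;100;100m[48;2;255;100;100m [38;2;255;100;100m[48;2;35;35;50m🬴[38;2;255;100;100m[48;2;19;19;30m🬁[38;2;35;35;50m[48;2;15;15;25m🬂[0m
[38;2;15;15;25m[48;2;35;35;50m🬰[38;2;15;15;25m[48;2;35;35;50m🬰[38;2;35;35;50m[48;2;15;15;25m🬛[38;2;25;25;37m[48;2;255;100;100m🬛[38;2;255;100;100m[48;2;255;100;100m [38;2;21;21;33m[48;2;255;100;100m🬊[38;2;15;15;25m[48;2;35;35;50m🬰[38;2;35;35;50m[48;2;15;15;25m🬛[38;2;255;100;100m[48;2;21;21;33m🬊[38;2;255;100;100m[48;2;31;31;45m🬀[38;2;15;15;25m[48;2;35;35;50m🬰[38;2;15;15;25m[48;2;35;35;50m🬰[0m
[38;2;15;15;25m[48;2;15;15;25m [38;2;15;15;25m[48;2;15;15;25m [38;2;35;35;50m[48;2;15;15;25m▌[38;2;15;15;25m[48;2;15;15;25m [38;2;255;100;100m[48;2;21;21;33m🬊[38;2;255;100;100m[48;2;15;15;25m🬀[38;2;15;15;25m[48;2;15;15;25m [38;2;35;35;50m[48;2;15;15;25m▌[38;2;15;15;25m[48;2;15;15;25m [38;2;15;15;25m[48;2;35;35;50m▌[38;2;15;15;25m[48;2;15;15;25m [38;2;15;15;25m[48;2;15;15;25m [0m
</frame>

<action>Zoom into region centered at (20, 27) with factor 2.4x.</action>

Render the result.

<frame>
[38;2;15;15;25m[48;2;15;15;25m [38;2;15;15;25m[48;2;15;15;25m [38;2;35;35;50m[48;2;15;15;25m▌[38;2;15;15;25m[48;2;15;15;25m [38;2;15;15;25m[48;2;35;35;50m▌[38;2;15;15;25m[48;2;15;15;25m [38;2;15;15;25m[48;2;15;15;25m [38;2;35;35;50m[48;2;15;15;25m▌[38;2;15;15;25m[48;2;255;100;100m🬆[38;2;255;100;100m[48;2;255;100;100m [38;2;255;100;100m[48;2;255;100;100m [38;2;255;100;100m[48;2;15;15;25m🬆[0m
[38;2;15;15;25m[48;2;35;35;50m🬰[38;2;15;15;25m[48;2;35;35;50m🬰[38;2;35;35;50m[48;2;15;15;25m🬛[38;2;15;15;25m[48;2;35;35;50m🬰[38;2;15;15;25m[48;2;35;35;50m🬐[38;2;15;15;25m[48;2;35;35;50m🬰[38;2;15;15;25m[48;2;35;35;50m🬰[38;2;35;35;50m[48;2;15;15;25m🬛[38;2;23;23;35m[48;2;255;100;100m🬺[38;2;255;100;100m[48;2;28;28;41m🬆[38;2;15;15;25m[48;2;35;35;50m🬰[38;2;15;15;25m[48;2;35;35;50m🬰[0m
[38;2;15;15;25m[48;2;15;15;25m [38;2;15;15;25m[48;2;15;15;25m [38;2;35;35;50m[48;2;15;15;25m▌[38;2;15;15;25m[48;2;15;15;25m [38;2;15;15;25m[48;2;35;35;50m▌[38;2;15;15;25m[48;2;15;15;25m [38;2;15;15;25m[48;2;15;15;25m [38;2;35;35;50m[48;2;15;15;25m▌[38;2;15;15;25m[48;2;15;15;25m [38;2;15;15;25m[48;2;35;35;50m▌[38;2;15;15;25m[48;2;15;15;25m [38;2;15;15;25m[48;2;15;15;25m [0m
[38;2;35;35;50m[48;2;15;15;25m🬂[38;2;35;35;50m[48;2;15;15;25m🬂[38;2;35;35;50m[48;2;15;15;25m🬕[38;2;35;35;50m[48;2;15;15;25m🬂[38;2;35;35;50m[48;2;15;15;25m🬨[38;2;35;35;50m[48;2;15;15;25m🬂[38;2;35;35;50m[48;2;15;15;25m🬂[38;2;35;35;50m[48;2;15;15;25m🬕[38;2;35;35;50m[48;2;15;15;25m🬂[38;2;35;35;50m[48;2;15;15;25m🬨[38;2;35;35;50m[48;2;15;15;25m🬂[38;2;35;35;50m[48;2;15;15;25m🬂[0m
[38;2;15;15;25m[48;2;35;35;50m🬰[38;2;15;15;25m[48;2;35;35;50m🬰[38;2;35;35;50m[48;2;15;15;25m🬛[38;2;15;15;25m[48;2;35;35;50m🬰[38;2;15;15;25m[48;2;35;35;50m🬐[38;2;15;15;25m[48;2;35;35;50m🬰[38;2;15;15;25m[48;2;35;35;50m🬰[38;2;35;35;50m[48;2;15;15;25m🬛[38;2;15;15;25m[48;2;35;35;50m🬰[38;2;15;15;25m[48;2;35;35;50m🬐[38;2;15;15;25m[48;2;35;35;50m🬰[38;2;15;15;25m[48;2;35;35;50m🬰[0m
[38;2;15;15;25m[48;2;15;15;25m [38;2;15;15;25m[48;2;15;15;25m [38;2;35;35;50m[48;2;15;15;25m▌[38;2;15;15;25m[48;2;15;15;25m [38;2;15;15;25m[48;2;35;35;50m▌[38;2;15;15;25m[48;2;15;15;25m [38;2;15;15;25m[48;2;15;15;25m [38;2;35;35;50m[48;2;15;15;25m▌[38;2;15;15;25m[48;2;15;15;25m [38;2;15;15;25m[48;2;35;35;50m▌[38;2;15;15;25m[48;2;15;15;25m [38;2;15;15;25m[48;2;15;15;25m [0m
</frame>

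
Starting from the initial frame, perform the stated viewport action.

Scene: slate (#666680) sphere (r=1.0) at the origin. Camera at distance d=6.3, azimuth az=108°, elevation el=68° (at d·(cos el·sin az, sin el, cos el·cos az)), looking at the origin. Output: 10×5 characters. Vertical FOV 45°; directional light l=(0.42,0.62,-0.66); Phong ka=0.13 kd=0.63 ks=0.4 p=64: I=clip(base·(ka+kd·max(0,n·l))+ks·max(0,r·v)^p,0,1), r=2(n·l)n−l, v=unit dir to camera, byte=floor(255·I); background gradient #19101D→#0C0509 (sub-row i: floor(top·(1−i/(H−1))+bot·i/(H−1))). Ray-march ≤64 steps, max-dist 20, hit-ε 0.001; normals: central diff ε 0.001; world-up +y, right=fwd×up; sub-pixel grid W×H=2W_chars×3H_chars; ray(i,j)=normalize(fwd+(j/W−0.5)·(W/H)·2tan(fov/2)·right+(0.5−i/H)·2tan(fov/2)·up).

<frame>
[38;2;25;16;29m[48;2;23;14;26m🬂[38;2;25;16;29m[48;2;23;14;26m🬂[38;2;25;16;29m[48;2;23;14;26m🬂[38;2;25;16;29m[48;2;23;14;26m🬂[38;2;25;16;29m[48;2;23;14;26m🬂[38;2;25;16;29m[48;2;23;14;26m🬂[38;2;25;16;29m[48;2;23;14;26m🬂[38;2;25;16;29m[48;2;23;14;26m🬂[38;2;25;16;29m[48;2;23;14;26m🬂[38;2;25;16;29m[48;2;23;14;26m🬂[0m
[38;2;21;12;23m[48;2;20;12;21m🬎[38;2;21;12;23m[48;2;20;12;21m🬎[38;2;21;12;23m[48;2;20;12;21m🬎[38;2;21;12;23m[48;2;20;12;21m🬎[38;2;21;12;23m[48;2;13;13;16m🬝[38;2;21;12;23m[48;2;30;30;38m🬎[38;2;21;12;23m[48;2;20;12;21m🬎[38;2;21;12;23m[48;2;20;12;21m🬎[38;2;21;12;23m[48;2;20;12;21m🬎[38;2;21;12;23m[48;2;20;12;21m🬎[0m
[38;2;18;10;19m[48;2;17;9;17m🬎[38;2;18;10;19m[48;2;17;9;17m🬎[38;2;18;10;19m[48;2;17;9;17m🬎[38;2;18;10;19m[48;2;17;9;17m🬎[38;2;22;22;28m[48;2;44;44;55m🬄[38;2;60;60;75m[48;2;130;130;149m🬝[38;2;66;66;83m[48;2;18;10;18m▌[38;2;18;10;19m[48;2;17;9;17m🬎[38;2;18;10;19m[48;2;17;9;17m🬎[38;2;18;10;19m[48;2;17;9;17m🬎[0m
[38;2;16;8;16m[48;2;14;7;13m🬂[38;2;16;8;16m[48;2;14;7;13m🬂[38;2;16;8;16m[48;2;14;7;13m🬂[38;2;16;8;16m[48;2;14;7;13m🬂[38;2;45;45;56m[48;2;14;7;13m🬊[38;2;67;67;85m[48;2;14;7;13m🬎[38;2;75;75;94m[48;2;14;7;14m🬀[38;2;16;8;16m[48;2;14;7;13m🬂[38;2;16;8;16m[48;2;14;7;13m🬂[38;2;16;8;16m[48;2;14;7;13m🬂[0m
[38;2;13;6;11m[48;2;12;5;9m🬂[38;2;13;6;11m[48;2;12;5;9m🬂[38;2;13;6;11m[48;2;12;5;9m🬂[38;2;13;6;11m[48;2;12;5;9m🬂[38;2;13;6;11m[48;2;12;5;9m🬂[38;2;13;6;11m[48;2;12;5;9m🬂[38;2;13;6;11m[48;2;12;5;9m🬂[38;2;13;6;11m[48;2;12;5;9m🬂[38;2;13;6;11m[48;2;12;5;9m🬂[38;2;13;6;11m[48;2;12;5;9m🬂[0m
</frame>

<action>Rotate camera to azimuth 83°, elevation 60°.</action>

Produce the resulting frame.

<frame>
[38;2;25;16;29m[48;2;23;14;26m🬂[38;2;25;16;29m[48;2;23;14;26m🬂[38;2;25;16;29m[48;2;23;14;26m🬂[38;2;25;16;29m[48;2;23;14;26m🬂[38;2;25;16;29m[48;2;23;14;26m🬂[38;2;25;16;29m[48;2;23;14;26m🬂[38;2;25;16;29m[48;2;23;14;26m🬂[38;2;25;16;29m[48;2;23;14;26m🬂[38;2;25;16;29m[48;2;23;14;26m🬂[38;2;25;16;29m[48;2;23;14;26m🬂[0m
[38;2;21;12;23m[48;2;20;12;21m🬎[38;2;21;12;23m[48;2;20;12;21m🬎[38;2;21;12;23m[48;2;20;12;21m🬎[38;2;21;12;23m[48;2;20;12;21m🬎[38;2;21;12;23m[48;2;22;22;28m🬝[38;2;21;12;23m[48;2;46;46;59m🬎[38;2;21;12;23m[48;2;20;12;21m🬎[38;2;21;12;23m[48;2;20;12;21m🬎[38;2;21;12;23m[48;2;20;12;21m🬎[38;2;21;12;23m[48;2;20;12;21m🬎[0m
[38;2;18;10;19m[48;2;17;9;17m🬎[38;2;18;10;19m[48;2;17;9;17m🬎[38;2;18;10;19m[48;2;17;9;17m🬎[38;2;18;10;19m[48;2;17;9;17m🬎[38;2;18;18;22m[48;2;40;40;51m▌[38;2;56;56;71m[48;2;70;70;87m▌[38;2;73;73;92m[48;2;18;10;18m▌[38;2;18;10;19m[48;2;17;9;17m🬎[38;2;18;10;19m[48;2;17;9;17m🬎[38;2;18;10;19m[48;2;17;9;17m🬎[0m
[38;2;16;8;16m[48;2;14;7;13m🬂[38;2;16;8;16m[48;2;14;7;13m🬂[38;2;16;8;16m[48;2;14;7;13m🬂[38;2;16;8;16m[48;2;14;7;13m🬂[38;2;37;37;46m[48;2;15;11;16m🬁[38;2;51;51;64m[48;2;14;7;13m🬎[38;2;69;69;86m[48;2;14;7;14m🬀[38;2;16;8;16m[48;2;14;7;13m🬂[38;2;16;8;16m[48;2;14;7;13m🬂[38;2;16;8;16m[48;2;14;7;13m🬂[0m
[38;2;13;6;11m[48;2;12;5;9m🬂[38;2;13;6;11m[48;2;12;5;9m🬂[38;2;13;6;11m[48;2;12;5;9m🬂[38;2;13;6;11m[48;2;12;5;9m🬂[38;2;13;6;11m[48;2;12;5;9m🬂[38;2;13;6;11m[48;2;12;5;9m🬂[38;2;13;6;11m[48;2;12;5;9m🬂[38;2;13;6;11m[48;2;12;5;9m🬂[38;2;13;6;11m[48;2;12;5;9m🬂[38;2;13;6;11m[48;2;12;5;9m🬂[0m
</frame>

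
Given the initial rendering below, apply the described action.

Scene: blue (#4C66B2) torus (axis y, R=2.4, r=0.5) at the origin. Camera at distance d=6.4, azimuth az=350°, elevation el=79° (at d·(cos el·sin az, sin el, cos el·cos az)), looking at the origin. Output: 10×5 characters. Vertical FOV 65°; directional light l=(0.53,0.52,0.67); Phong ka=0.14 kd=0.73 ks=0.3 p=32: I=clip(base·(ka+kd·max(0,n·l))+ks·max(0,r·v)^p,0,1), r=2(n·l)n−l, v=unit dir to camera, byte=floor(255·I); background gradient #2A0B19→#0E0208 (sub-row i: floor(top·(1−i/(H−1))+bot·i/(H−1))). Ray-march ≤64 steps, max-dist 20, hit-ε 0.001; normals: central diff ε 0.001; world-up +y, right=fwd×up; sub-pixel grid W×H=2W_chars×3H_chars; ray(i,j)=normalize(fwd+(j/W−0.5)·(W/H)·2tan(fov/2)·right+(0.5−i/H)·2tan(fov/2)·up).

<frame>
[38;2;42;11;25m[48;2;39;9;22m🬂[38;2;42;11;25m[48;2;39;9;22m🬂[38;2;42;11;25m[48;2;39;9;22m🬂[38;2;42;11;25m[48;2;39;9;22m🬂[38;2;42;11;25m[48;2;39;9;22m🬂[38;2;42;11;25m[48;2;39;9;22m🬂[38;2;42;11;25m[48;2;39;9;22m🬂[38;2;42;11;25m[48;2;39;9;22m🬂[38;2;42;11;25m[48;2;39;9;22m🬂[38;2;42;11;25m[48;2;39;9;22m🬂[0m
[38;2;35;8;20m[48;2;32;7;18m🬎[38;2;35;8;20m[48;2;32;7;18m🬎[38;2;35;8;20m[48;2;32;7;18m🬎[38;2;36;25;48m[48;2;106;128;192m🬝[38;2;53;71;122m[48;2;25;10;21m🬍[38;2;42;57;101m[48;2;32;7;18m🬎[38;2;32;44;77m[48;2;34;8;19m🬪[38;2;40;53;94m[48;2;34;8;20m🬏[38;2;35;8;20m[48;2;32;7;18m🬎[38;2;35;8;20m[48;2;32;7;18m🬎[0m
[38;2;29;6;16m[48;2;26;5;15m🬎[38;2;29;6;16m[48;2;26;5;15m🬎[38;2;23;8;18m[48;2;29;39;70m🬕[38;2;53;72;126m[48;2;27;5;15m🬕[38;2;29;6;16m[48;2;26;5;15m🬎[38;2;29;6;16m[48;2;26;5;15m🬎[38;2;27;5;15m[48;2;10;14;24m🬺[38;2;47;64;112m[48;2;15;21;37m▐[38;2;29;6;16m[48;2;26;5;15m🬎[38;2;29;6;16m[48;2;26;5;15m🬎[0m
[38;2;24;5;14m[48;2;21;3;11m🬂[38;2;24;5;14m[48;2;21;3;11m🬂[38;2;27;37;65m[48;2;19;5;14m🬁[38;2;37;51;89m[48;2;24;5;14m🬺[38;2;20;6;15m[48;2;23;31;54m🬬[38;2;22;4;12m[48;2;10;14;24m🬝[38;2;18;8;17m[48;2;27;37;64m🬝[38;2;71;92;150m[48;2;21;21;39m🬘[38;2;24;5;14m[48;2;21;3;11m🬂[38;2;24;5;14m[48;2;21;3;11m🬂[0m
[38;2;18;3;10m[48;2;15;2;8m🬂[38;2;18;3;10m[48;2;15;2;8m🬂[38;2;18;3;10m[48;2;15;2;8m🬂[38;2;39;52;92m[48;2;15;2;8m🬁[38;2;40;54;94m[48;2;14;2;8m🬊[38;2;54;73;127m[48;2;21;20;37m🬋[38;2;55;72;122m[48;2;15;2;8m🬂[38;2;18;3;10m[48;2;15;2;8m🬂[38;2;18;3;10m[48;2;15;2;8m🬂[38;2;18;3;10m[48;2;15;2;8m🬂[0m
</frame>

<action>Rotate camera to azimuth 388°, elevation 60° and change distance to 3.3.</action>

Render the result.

<frame>
[38;2;42;11;25m[48;2;39;9;22m🬂[38;2;42;11;25m[48;2;39;9;22m🬂[38;2;40;10;23m[48;2;43;58;102m🬝[38;2;38;18;36m[48;2;57;76;133m🬎[38;2;43;35;65m[48;2;82;104;169m🬎[38;2;45;38;69m[48;2;85;107;171m🬎[38;2;38;21;41m[48;2;52;70;123m🬊[38;2;41;10;24m[48;2;46;62;108m🬎[38;2;42;11;25m[48;2;39;9;22m🬂[38;2;42;11;25m[48;2;39;9;22m🬂[0m
[38;2;34;8;20m[48;2;38;52;90m🬝[38;2;36;9;21m[48;2;43;57;101m🬀[38;2;52;70;124m[48;2;41;56;97m🬎[38;2;57;77;135m[48;2;32;20;39m🬆[38;2;59;79;139m[48;2;33;7;19m🬂[38;2;54;73;129m[48;2;33;7;19m🬂[38;2;53;72;127m[48;2;31;14;29m🬂[38;2;44;60;105m[48;2;27;19;36m🬎[38;2;41;55;97m[48;2;33;44;77m🬎[38;2;38;52;91m[48;2;35;8;20m🬱[0m
[38;2;39;53;93m[48;2;35;47;83m🬜[38;2;38;51;90m[48;2;24;32;57m🬆[38;2;31;41;73m[48;2;27;5;15m🬀[38;2;29;6;16m[48;2;26;5;15m🬎[38;2;29;6;16m[48;2;26;5;15m🬎[38;2;29;6;16m[48;2;26;5;15m🬎[38;2;29;6;16m[48;2;26;5;15m🬎[38;2;29;6;16m[48;2;26;5;15m🬎[38;2;24;32;57m[48;2;18;12;23m🬁[38;2;31;42;73m[48;2;18;24;43m🬨[0m
[38;2;35;47;82m[48;2;27;37;65m▌[38;2;18;25;44m[48;2;11;15;26m🬄[38;2;24;5;14m[48;2;21;3;11m🬂[38;2;24;5;14m[48;2;21;3;11m🬂[38;2;24;5;14m[48;2;21;3;11m🬂[38;2;24;5;14m[48;2;21;3;11m🬂[38;2;24;5;14m[48;2;21;3;11m🬂[38;2;24;5;14m[48;2;21;3;11m🬂[38;2;10;14;24m[48;2;22;4;12m▐[38;2;10;14;24m[48;2;18;25;44m▌[0m
[38;2;27;37;66m[48;2;35;48;84m▐[38;2;11;15;27m[48;2;19;26;45m🬨[38;2;10;14;24m[48;2;17;2;9m🬱[38;2;18;3;10m[48;2;15;2;8m🬂[38;2;18;3;10m[48;2;15;2;8m🬂[38;2;18;3;10m[48;2;15;2;8m🬂[38;2;18;3;10m[48;2;15;2;8m🬂[38;2;16;2;9m[48;2;10;14;24m🬝[38;2;18;3;10m[48;2;10;14;24m🬀[38;2;12;16;28m[48;2;22;30;54m▌[0m
</frame>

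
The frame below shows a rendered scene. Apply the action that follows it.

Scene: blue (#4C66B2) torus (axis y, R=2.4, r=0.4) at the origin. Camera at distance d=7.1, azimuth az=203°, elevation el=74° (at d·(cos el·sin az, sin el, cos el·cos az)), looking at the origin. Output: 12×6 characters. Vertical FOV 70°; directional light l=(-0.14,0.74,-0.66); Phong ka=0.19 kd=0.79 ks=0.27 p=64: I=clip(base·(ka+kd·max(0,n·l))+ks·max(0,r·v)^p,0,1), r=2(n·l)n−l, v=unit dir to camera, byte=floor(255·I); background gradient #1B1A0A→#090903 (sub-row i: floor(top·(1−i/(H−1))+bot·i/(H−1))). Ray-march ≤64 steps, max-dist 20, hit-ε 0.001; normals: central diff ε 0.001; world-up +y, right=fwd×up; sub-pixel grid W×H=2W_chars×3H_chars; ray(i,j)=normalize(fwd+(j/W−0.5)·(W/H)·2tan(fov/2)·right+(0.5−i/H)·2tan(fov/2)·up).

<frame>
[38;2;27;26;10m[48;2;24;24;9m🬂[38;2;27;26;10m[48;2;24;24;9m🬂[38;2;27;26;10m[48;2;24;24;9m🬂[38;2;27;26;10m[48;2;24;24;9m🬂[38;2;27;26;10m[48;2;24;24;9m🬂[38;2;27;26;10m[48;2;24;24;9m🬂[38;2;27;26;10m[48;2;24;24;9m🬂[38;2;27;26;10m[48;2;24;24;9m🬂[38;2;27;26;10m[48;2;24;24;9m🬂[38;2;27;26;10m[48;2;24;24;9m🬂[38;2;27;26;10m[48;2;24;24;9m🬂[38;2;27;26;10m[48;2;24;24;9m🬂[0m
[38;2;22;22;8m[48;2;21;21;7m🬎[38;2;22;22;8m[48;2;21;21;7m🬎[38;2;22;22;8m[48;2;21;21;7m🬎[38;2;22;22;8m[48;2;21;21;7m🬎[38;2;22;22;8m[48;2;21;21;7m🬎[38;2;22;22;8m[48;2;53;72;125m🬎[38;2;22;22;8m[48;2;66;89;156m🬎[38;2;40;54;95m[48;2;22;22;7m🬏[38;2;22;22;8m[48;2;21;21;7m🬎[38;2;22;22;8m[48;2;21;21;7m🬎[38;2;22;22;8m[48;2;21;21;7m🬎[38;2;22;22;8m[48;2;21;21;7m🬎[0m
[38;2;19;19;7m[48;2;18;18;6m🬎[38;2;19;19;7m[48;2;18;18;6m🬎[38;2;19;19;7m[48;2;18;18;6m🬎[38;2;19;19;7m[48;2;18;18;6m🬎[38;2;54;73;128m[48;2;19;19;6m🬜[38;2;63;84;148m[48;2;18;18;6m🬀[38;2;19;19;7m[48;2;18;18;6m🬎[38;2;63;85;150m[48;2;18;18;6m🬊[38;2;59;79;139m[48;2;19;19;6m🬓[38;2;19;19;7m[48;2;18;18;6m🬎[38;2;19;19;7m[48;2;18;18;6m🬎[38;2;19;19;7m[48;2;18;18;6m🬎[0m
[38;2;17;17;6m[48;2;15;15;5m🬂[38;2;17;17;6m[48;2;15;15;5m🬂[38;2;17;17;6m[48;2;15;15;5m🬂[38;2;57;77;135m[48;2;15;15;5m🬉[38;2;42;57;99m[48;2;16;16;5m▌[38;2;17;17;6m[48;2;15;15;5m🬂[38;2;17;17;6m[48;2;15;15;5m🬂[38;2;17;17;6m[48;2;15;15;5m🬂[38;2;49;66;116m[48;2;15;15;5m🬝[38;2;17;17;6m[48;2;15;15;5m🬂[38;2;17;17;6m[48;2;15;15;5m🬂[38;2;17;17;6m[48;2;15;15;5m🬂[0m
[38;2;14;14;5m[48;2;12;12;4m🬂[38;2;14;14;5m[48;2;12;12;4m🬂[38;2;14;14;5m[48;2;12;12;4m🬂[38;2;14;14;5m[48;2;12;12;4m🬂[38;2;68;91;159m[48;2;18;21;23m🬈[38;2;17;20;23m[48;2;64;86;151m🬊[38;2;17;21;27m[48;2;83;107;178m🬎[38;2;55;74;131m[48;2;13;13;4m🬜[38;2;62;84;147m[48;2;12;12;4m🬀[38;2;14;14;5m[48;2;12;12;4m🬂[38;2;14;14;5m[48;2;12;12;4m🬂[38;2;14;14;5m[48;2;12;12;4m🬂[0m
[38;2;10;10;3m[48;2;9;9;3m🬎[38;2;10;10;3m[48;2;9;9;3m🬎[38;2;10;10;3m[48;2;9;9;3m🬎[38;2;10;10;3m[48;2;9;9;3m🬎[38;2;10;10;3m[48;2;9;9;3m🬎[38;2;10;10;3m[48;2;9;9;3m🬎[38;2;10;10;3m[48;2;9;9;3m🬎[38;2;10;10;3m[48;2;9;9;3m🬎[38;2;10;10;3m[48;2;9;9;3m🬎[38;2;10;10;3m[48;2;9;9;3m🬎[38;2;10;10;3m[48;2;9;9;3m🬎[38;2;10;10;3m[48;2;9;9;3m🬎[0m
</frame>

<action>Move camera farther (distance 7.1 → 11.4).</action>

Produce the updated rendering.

<frame>
[38;2;27;26;10m[48;2;24;24;9m🬂[38;2;27;26;10m[48;2;24;24;9m🬂[38;2;27;26;10m[48;2;24;24;9m🬂[38;2;27;26;10m[48;2;24;24;9m🬂[38;2;27;26;10m[48;2;24;24;9m🬂[38;2;27;26;10m[48;2;24;24;9m🬂[38;2;27;26;10m[48;2;24;24;9m🬂[38;2;27;26;10m[48;2;24;24;9m🬂[38;2;27;26;10m[48;2;24;24;9m🬂[38;2;27;26;10m[48;2;24;24;9m🬂[38;2;27;26;10m[48;2;24;24;9m🬂[38;2;27;26;10m[48;2;24;24;9m🬂[0m
[38;2;22;22;8m[48;2;21;21;7m🬎[38;2;22;22;8m[48;2;21;21;7m🬎[38;2;22;22;8m[48;2;21;21;7m🬎[38;2;22;22;8m[48;2;21;21;7m🬎[38;2;22;22;8m[48;2;21;21;7m🬎[38;2;22;22;8m[48;2;21;21;7m🬎[38;2;22;22;8m[48;2;21;21;7m🬎[38;2;22;22;8m[48;2;21;21;7m🬎[38;2;22;22;8m[48;2;21;21;7m🬎[38;2;22;22;8m[48;2;21;21;7m🬎[38;2;22;22;8m[48;2;21;21;7m🬎[38;2;22;22;8m[48;2;21;21;7m🬎[0m
[38;2;19;19;7m[48;2;18;18;6m🬎[38;2;19;19;7m[48;2;18;18;6m🬎[38;2;19;19;7m[48;2;18;18;6m🬎[38;2;19;19;7m[48;2;18;18;6m🬎[38;2;19;19;7m[48;2;18;18;6m🬎[38;2;50;67;118m[48;2;19;19;6m🬚[38;2;70;94;164m[48;2;19;19;6m🬇[38;2;48;65;114m[48;2;19;19;6m🬓[38;2;19;19;7m[48;2;18;18;6m🬎[38;2;19;19;7m[48;2;18;18;6m🬎[38;2;19;19;7m[48;2;18;18;6m🬎[38;2;19;19;7m[48;2;18;18;6m🬎[0m
[38;2;17;17;6m[48;2;15;15;5m🬂[38;2;17;17;6m[48;2;15;15;5m🬂[38;2;17;17;6m[48;2;15;15;5m🬂[38;2;17;17;6m[48;2;15;15;5m🬂[38;2;58;78;136m[48;2;15;15;5m🬉[38;2;62;83;146m[48;2;16;16;5m🬏[38;2;17;17;6m[48;2;15;15;5m🬂[38;2;52;71;124m[48;2;16;16;5m🬘[38;2;17;17;6m[48;2;15;15;5m🬂[38;2;17;17;6m[48;2;15;15;5m🬂[38;2;17;17;6m[48;2;15;15;5m🬂[38;2;17;17;6m[48;2;15;15;5m🬂[0m
[38;2;14;14;5m[48;2;12;12;4m🬂[38;2;14;14;5m[48;2;12;12;4m🬂[38;2;14;14;5m[48;2;12;12;4m🬂[38;2;14;14;5m[48;2;12;12;4m🬂[38;2;14;14;5m[48;2;12;12;4m🬂[38;2;72;97;170m[48;2;12;12;4m🬁[38;2;71;95;166m[48;2;12;12;4m🬂[38;2;14;14;5m[48;2;12;12;4m🬂[38;2;14;14;5m[48;2;12;12;4m🬂[38;2;14;14;5m[48;2;12;12;4m🬂[38;2;14;14;5m[48;2;12;12;4m🬂[38;2;14;14;5m[48;2;12;12;4m🬂[0m
[38;2;10;10;3m[48;2;9;9;3m🬎[38;2;10;10;3m[48;2;9;9;3m🬎[38;2;10;10;3m[48;2;9;9;3m🬎[38;2;10;10;3m[48;2;9;9;3m🬎[38;2;10;10;3m[48;2;9;9;3m🬎[38;2;10;10;3m[48;2;9;9;3m🬎[38;2;10;10;3m[48;2;9;9;3m🬎[38;2;10;10;3m[48;2;9;9;3m🬎[38;2;10;10;3m[48;2;9;9;3m🬎[38;2;10;10;3m[48;2;9;9;3m🬎[38;2;10;10;3m[48;2;9;9;3m🬎[38;2;10;10;3m[48;2;9;9;3m🬎[0m
</frame>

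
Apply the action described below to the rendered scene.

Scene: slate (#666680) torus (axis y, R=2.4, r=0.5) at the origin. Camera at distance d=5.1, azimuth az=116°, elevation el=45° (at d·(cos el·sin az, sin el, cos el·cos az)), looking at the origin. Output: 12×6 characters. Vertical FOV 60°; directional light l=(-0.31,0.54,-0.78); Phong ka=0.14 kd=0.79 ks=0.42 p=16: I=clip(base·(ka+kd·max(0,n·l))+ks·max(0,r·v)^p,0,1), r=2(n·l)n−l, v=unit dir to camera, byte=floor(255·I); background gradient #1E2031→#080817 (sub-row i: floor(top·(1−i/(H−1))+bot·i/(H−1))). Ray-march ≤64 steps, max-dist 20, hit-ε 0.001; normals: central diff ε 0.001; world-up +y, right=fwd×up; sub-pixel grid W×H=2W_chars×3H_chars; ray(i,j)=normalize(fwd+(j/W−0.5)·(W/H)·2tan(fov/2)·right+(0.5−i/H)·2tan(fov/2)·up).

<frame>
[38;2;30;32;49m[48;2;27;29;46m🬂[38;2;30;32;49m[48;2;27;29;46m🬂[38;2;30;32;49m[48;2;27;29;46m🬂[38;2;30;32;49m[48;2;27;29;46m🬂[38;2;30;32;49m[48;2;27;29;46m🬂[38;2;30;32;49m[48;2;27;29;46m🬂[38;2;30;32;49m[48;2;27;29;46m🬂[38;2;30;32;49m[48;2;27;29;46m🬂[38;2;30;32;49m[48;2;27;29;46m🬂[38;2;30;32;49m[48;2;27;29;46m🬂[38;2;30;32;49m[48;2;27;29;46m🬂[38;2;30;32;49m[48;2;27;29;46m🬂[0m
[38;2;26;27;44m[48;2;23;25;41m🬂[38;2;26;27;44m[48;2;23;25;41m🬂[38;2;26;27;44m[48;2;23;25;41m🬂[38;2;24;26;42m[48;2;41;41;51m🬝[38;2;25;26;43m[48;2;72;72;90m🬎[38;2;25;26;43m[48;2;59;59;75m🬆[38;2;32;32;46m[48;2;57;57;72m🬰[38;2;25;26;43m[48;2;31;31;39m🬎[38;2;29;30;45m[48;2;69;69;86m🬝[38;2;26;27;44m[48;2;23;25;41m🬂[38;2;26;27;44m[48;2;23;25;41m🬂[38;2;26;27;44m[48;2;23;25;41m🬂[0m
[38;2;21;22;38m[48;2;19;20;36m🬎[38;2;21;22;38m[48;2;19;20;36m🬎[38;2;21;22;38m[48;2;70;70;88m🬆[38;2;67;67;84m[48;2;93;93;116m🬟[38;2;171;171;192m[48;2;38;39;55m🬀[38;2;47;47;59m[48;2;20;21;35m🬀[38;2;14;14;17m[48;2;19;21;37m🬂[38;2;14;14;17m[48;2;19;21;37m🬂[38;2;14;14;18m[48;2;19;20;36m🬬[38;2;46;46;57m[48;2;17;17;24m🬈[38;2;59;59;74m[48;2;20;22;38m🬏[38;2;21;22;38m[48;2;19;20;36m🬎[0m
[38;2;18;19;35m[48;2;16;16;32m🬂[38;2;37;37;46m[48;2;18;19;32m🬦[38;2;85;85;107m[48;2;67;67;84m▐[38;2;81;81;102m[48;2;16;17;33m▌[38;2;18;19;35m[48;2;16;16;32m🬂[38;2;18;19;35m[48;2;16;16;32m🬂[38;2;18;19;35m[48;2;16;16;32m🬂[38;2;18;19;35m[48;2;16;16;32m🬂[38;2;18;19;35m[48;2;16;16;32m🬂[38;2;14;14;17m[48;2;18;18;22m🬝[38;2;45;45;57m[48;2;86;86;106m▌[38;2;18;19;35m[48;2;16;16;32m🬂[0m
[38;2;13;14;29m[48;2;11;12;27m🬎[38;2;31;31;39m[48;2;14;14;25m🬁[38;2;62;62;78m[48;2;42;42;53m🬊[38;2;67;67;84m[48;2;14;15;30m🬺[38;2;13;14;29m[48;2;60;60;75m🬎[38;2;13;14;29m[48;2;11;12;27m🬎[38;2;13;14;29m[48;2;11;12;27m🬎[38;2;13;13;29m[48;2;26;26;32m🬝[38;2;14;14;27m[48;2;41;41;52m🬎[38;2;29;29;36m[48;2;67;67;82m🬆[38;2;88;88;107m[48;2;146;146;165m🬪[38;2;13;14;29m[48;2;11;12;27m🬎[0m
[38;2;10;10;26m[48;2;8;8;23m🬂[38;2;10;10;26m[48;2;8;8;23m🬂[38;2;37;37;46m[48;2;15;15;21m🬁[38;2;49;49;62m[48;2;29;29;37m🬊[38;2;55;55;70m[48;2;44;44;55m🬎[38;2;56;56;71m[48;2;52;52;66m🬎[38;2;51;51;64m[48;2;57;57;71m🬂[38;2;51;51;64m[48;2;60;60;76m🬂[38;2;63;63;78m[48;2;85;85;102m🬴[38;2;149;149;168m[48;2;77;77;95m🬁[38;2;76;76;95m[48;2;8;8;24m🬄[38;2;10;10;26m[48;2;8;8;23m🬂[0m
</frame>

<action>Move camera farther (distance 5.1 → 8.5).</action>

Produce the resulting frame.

<frame>
[38;2;30;32;49m[48;2;27;29;46m🬂[38;2;30;32;49m[48;2;27;29;46m🬂[38;2;30;32;49m[48;2;27;29;46m🬂[38;2;30;32;49m[48;2;27;29;46m🬂[38;2;30;32;49m[48;2;27;29;46m🬂[38;2;30;32;49m[48;2;27;29;46m🬂[38;2;30;32;49m[48;2;27;29;46m🬂[38;2;30;32;49m[48;2;27;29;46m🬂[38;2;30;32;49m[48;2;27;29;46m🬂[38;2;30;32;49m[48;2;27;29;46m🬂[38;2;30;32;49m[48;2;27;29;46m🬂[38;2;30;32;49m[48;2;27;29;46m🬂[0m
[38;2;26;27;44m[48;2;23;25;41m🬂[38;2;26;27;44m[48;2;23;25;41m🬂[38;2;26;27;44m[48;2;23;25;41m🬂[38;2;26;27;44m[48;2;23;25;41m🬂[38;2;26;27;44m[48;2;23;25;41m🬂[38;2;26;27;44m[48;2;23;25;41m🬂[38;2;26;27;44m[48;2;23;25;41m🬂[38;2;26;27;44m[48;2;23;25;41m🬂[38;2;26;27;44m[48;2;23;25;41m🬂[38;2;26;27;44m[48;2;23;25;41m🬂[38;2;26;27;44m[48;2;23;25;41m🬂[38;2;26;27;44m[48;2;23;25;41m🬂[0m
[38;2;21;22;38m[48;2;19;20;36m🬎[38;2;21;22;38m[48;2;19;20;36m🬎[38;2;21;22;38m[48;2;19;20;36m🬎[38;2;21;22;38m[48;2;19;20;36m🬎[38;2;25;25;39m[48;2;85;85;106m🬆[38;2;63;63;79m[48;2;25;26;40m🬆[38;2;53;53;67m[48;2;16;17;26m🬂[38;2;61;61;76m[48;2;18;18;27m🬀[38;2;76;76;95m[48;2;21;22;36m🬃[38;2;21;22;38m[48;2;19;20;36m🬎[38;2;21;22;38m[48;2;19;20;36m🬎[38;2;21;22;38m[48;2;19;20;36m🬎[0m
[38;2;18;19;35m[48;2;16;16;32m🬂[38;2;18;19;35m[48;2;16;16;32m🬂[38;2;18;19;35m[48;2;16;16;32m🬂[38;2;31;31;39m[48;2;16;16;29m🬉[38;2;78;78;98m[48;2;28;28;43m🬣[38;2;18;19;35m[48;2;16;16;32m🬂[38;2;18;19;35m[48;2;16;16;32m🬂[38;2;17;17;33m[48;2;32;32;41m🬝[38;2;22;22;27m[48;2;82;82;102m🬄[38;2;18;19;35m[48;2;16;16;32m🬂[38;2;18;19;35m[48;2;16;16;32m🬂[38;2;18;19;35m[48;2;16;16;32m🬂[0m
[38;2;13;14;29m[48;2;11;12;27m🬎[38;2;13;14;29m[48;2;11;12;27m🬎[38;2;13;14;29m[48;2;11;12;27m🬎[38;2;13;14;29m[48;2;11;12;27m🬎[38;2;44;44;55m[48;2;12;13;23m🬁[38;2;52;52;66m[48;2;18;19;27m🬊[38;2;54;54;68m[48;2;16;16;20m🬎[38;2;67;67;83m[48;2;11;12;27m🬎[38;2;97;97;117m[48;2;12;13;28m🬀[38;2;13;14;29m[48;2;11;12;27m🬎[38;2;13;14;29m[48;2;11;12;27m🬎[38;2;13;14;29m[48;2;11;12;27m🬎[0m
[38;2;10;10;26m[48;2;8;8;23m🬂[38;2;10;10;26m[48;2;8;8;23m🬂[38;2;10;10;26m[48;2;8;8;23m🬂[38;2;10;10;26m[48;2;8;8;23m🬂[38;2;10;10;26m[48;2;8;8;23m🬂[38;2;10;10;26m[48;2;8;8;23m🬂[38;2;10;10;26m[48;2;8;8;23m🬂[38;2;10;10;26m[48;2;8;8;23m🬂[38;2;10;10;26m[48;2;8;8;23m🬂[38;2;10;10;26m[48;2;8;8;23m🬂[38;2;10;10;26m[48;2;8;8;23m🬂[38;2;10;10;26m[48;2;8;8;23m🬂[0m
</frame>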